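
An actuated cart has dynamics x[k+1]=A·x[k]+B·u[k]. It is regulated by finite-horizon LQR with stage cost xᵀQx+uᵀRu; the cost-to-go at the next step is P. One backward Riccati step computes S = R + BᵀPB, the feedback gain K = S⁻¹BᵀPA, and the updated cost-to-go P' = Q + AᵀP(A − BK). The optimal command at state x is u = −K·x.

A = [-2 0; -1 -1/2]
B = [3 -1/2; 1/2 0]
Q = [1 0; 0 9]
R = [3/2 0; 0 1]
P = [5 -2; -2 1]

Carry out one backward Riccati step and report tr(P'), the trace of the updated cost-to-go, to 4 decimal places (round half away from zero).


BᵀP = [14.0000 -5.5000; -2.5000 1.0000]
S = R + BᵀPB = [3/2 0; 0 1] + [39.2500 -7.0000; -7.0000 1.2500] = [40.7500 -7.0000; -7.0000 2.2500]
BᵀPA = [-22.5000 2.7500; 4.0000 -0.5000]
K = S⁻¹·BᵀPA = [-0.5300 0.0630; 0.1288 -0.0264]
A−BK = [-0.3455 -0.2020; -0.7350 -0.5315]
AᵀP(A−BK) = [0.5593 0.0220; 0.0220 0.0637]
P' = Q + AᵀP(A−BK) = [1.5593 0.0220; 0.0220 9.0637]
tr(P') = 10.6230

10.6230


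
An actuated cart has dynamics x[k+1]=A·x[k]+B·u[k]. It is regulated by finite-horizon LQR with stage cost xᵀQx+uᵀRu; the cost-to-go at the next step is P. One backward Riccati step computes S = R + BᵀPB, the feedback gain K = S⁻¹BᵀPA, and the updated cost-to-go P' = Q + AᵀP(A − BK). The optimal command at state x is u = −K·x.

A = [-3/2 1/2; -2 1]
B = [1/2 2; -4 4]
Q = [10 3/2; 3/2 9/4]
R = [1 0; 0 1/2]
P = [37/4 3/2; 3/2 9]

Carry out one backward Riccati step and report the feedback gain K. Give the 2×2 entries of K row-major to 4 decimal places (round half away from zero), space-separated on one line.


-0.1891 -0.0021 -0.6907 0.2479

BᵀP = [-1.3750 -35.2500; 24.5000 39.0000]
S = R + BᵀPB = [1 0; 0 1/2] + [140.3125 -143.7500; -143.7500 205.0000] = [141.3125 -143.7500; -143.7500 205.5000]
BᵀPA = [72.5625 -35.9375; -114.7500 51.2500]
K = S⁻¹·BᵀPA = [-0.1891 -0.0021; -0.6907 0.2479]
A−BK = [-0.0241 0.0053; 0.0063 -0.0001]
AᵀP(A−BK) = [0.2795 -0.0863; -0.0863 0.0310]
P' = Q + AᵀP(A−BK) = [10.2795 1.4137; 1.4137 2.2810]
tr(P') = 12.5605


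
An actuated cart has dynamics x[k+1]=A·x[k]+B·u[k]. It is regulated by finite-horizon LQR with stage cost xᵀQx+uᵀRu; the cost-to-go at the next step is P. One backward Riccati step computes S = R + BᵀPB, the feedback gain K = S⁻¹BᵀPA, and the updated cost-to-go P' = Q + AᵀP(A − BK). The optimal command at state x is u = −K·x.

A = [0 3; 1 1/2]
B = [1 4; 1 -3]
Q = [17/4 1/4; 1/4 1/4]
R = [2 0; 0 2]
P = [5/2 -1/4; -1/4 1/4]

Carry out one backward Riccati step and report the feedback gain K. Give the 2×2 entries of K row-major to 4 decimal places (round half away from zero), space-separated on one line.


0.1188 0.4286 -0.0561 0.5476

BᵀP = [2.2500 0.0000; 10.7500 -1.7500]
S = R + BᵀPB = [2 0; 0 2] + [2.2500 9.0000; 9.0000 48.2500] = [4.2500 9.0000; 9.0000 50.2500]
BᵀPA = [0.0000 6.7500; -1.7500 31.3750]
K = S⁻¹·BᵀPA = [0.1188 0.4286; -0.0561 0.5476]
A−BK = [0.1056 0.3810; 0.7129 1.7143]
AᵀP(A−BK) = [0.1518 0.3333; 0.3333 1.7381]
P' = Q + AᵀP(A−BK) = [4.4018 0.5833; 0.5833 1.9881]
tr(P') = 6.3899


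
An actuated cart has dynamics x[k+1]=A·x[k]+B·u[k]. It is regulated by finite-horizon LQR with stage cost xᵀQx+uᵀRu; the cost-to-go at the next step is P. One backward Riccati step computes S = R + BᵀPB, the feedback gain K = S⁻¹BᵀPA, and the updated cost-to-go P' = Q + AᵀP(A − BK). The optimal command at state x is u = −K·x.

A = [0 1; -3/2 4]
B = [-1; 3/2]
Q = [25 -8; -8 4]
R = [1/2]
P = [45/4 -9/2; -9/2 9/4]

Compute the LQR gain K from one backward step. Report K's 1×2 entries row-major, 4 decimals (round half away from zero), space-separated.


BᵀP = [-18.0000 7.8750]
S = R + BᵀPB = [1/2] + [29.8125] = [30.3125]
BᵀPA = [-11.8125 13.5000]
K = S⁻¹·BᵀPA = [-0.3897 0.4454]
A−BK = [-0.3897 1.4454; -0.9155 3.3320]
AᵀP(A−BK) = [0.4593 -1.4892; -1.4892 5.2376]
P' = Q + AᵀP(A−BK) = [25.4593 -9.4892; -9.4892 9.2376]
tr(P') = 34.6969

-0.3897 0.4454


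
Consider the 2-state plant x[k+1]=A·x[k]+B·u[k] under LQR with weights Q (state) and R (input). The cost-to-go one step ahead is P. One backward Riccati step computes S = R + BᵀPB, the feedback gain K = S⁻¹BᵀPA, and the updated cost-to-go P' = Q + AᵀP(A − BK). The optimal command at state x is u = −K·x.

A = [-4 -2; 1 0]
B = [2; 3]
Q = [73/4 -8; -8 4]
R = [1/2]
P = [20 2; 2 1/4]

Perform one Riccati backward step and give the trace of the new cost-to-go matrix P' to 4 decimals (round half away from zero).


BᵀP = [46.0000 4.7500]
S = R + BᵀPB = [1/2] + [106.2500] = [106.7500]
BᵀPA = [-179.2500 -92.0000]
K = S⁻¹·BᵀPA = [-1.6792 -0.8618]
A−BK = [-0.6417 -0.2763; 6.0375 2.5855]
AᵀP(A−BK) = [3.2611 1.5176; 1.5176 0.7119]
P' = Q + AᵀP(A−BK) = [21.5111 -6.4824; -6.4824 4.7119]
tr(P') = 26.2231

26.2231


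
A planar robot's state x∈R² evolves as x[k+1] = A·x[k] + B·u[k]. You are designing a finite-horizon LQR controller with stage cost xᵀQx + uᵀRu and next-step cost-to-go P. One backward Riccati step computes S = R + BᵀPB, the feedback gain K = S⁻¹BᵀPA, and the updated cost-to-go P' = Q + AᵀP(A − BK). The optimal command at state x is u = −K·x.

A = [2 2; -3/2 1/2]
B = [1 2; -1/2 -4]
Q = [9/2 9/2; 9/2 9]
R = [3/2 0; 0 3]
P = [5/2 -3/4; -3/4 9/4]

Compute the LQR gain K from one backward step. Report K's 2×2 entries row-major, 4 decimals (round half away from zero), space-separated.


0.6843 1.0177 0.3718 -0.0448

BᵀP = [2.8750 -1.8750; 8.0000 -10.5000]
S = R + BᵀPB = [3/2 0; 0 3] + [3.8125 13.2500; 13.2500 58.0000] = [5.3125 13.2500; 13.2500 61.0000]
BᵀPA = [8.5625 4.8125; 31.7500 10.7500]
K = S⁻¹·BᵀPA = [0.6843 1.0177; 0.3718 -0.0448]
A−BK = [0.5720 1.0720; 0.3295 0.8295]
AᵀP(A−BK) = [1.8968 2.5218; 2.5218 4.6468]
P' = Q + AᵀP(A−BK) = [6.3968 7.0218; 7.0218 13.6468]
tr(P') = 20.0436


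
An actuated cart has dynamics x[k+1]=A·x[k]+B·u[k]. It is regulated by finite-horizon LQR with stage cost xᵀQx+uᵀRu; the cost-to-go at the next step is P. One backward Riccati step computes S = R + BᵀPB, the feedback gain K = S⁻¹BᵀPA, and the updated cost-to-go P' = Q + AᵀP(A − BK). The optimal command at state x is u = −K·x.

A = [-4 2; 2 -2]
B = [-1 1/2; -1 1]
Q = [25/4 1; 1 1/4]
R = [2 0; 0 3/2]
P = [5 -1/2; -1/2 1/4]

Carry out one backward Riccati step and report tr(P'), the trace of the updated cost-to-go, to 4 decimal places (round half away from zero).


BᵀP = [-4.5000 0.2500; 2.0000 0.0000]
S = R + BᵀPB = [2 0; 0 3/2] + [4.2500 -2.0000; -2.0000 1.0000] = [6.2500 -2.0000; -2.0000 2.5000]
BᵀPA = [18.5000 -9.5000; -8.0000 4.0000]
K = S⁻¹·BᵀPA = [2.6022 -1.3548; -1.1183 0.5161]
A−BK = [-0.8387 0.3871; 5.7204 -3.8710]
AᵀP(A−BK) = [31.9140 -17.8065; -17.8065 10.0645]
P' = Q + AᵀP(A−BK) = [38.1640 -16.8065; -16.8065 10.3145]
tr(P') = 48.4785

48.4785


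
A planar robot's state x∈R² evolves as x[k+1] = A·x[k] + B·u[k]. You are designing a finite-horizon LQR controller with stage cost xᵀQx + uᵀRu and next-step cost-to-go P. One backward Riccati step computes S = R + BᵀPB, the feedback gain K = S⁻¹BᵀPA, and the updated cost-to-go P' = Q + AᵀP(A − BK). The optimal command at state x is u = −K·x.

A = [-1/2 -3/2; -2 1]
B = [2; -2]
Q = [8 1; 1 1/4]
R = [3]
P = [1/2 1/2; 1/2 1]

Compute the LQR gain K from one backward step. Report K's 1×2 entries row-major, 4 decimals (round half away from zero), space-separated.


0.4000 -0.2000

BᵀP = [0.0000 -1.0000]
S = R + BᵀPB = [3] + [2.0000] = [5.0000]
BᵀPA = [2.0000 -1.0000]
K = S⁻¹·BᵀPA = [0.4000 -0.2000]
A−BK = [-1.3000 -1.1000; -1.2000 0.6000]
AᵀP(A−BK) = [4.3250 0.0250; 0.0250 0.4250]
P' = Q + AᵀP(A−BK) = [12.3250 1.0250; 1.0250 0.6750]
tr(P') = 13.0000


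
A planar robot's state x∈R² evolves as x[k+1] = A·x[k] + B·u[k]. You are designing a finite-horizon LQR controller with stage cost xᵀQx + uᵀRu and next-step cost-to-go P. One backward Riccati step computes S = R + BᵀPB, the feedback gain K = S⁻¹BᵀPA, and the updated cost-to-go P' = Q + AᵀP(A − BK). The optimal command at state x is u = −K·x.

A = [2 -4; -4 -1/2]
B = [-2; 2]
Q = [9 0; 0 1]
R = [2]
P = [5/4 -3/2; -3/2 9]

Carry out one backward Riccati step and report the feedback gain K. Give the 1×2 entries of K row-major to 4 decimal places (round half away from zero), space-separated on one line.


BᵀP = [-5.5000 21.0000]
S = R + BᵀPB = [2] + [53.0000] = [55.0000]
BᵀPA = [-95.0000 11.5000]
K = S⁻¹·BᵀPA = [-1.7273 0.2091]
A−BK = [-1.4545 -3.5818; -0.5455 -0.9182]
AᵀP(A−BK) = [8.9091 5.3636; 5.3636 13.8455]
P' = Q + AᵀP(A−BK) = [17.9091 5.3636; 5.3636 14.8455]
tr(P') = 32.7545

-1.7273 0.2091


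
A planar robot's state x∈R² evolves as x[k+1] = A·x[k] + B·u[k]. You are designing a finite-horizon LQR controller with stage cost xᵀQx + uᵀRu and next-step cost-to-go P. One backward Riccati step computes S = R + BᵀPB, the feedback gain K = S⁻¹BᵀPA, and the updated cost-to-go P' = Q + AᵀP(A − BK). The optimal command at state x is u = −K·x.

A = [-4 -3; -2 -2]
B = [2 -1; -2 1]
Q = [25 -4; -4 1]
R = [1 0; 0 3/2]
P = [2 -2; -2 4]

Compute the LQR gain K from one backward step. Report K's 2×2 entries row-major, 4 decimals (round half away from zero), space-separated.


BᵀP = [8.0000 -12.0000; -4.0000 6.0000]
S = R + BᵀPB = [1 0; 0 3/2] + [40.0000 -20.0000; -20.0000 10.0000] = [41.0000 -20.0000; -20.0000 11.5000]
BᵀPA = [-8.0000 0.0000; 4.0000 0.0000]
K = S⁻¹·BᵀPA = [-0.1678 0.0000; 0.0559 0.0000]
A−BK = [-3.6084 -3.0000; -2.3916 -2.0000]
AᵀP(A−BK) = [14.4336 12.0000; 12.0000 10.0000]
P' = Q + AᵀP(A−BK) = [39.4336 8.0000; 8.0000 11.0000]
tr(P') = 50.4336

-0.1678 0.0000 0.0559 0.0000


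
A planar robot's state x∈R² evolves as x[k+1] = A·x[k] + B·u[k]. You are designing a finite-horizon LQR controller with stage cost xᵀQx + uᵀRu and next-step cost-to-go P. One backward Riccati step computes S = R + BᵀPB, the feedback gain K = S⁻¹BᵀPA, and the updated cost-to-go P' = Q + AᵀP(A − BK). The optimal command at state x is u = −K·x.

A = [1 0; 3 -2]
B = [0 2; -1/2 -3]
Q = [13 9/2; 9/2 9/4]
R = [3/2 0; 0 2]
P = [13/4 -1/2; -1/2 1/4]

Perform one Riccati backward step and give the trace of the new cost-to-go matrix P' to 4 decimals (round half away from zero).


BᵀP = [0.2500 -0.1250; 8.0000 -1.7500]
S = R + BᵀPB = [3/2 0; 0 2] + [0.0625 0.8750; 0.8750 21.2500] = [1.5625 0.8750; 0.8750 23.2500]
BᵀPA = [-0.1250 0.2500; 2.7500 3.5000]
K = S⁻¹·BᵀPA = [-0.1494 0.0773; 0.1239 0.1476]
A−BK = [0.7522 -0.2953; 3.2970 -1.5185]
AᵀP(A−BK) = [2.1406 -0.8963; -0.8963 0.4640]
P' = Q + AᵀP(A−BK) = [15.1406 3.6037; 3.6037 2.7140]
tr(P') = 17.8546

17.8546


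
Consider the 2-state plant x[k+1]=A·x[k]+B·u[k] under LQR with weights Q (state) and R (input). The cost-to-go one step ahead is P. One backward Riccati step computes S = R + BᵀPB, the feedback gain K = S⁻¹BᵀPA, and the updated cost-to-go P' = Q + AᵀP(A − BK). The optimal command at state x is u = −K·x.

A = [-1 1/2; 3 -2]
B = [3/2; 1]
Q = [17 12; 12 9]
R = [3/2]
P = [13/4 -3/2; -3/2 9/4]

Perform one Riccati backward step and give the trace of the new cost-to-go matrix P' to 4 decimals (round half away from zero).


BᵀP = [3.3750 0.0000]
S = R + BᵀPB = [3/2] + [5.0625] = [6.5625]
BᵀPA = [-3.3750 1.6875]
K = S⁻¹·BᵀPA = [-0.5143 0.2571]
A−BK = [-0.2286 0.1143; 3.5143 -2.2571]
AᵀP(A−BK) = [30.7643 -19.5071; -19.5071 12.3786]
P' = Q + AᵀP(A−BK) = [47.7643 -7.5071; -7.5071 21.3786]
tr(P') = 69.1429

69.1429


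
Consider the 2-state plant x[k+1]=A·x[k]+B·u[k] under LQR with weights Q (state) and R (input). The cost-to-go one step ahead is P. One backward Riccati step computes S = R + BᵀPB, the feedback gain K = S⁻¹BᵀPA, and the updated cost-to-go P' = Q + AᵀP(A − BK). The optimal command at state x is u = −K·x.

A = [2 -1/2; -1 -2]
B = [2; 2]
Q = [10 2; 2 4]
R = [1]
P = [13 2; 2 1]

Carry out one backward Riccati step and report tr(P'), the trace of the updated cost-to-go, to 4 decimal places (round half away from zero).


20.3185

BᵀP = [30.0000 6.0000]
S = R + BᵀPB = [1] + [72.0000] = [73.0000]
BᵀPA = [54.0000 -27.0000]
K = S⁻¹·BᵀPA = [0.7397 -0.3699]
A−BK = [0.5205 0.2397; -2.4795 -1.2603]
AᵀP(A−BK) = [5.0548 1.9726; 1.9726 1.2637]
P' = Q + AᵀP(A−BK) = [15.0548 3.9726; 3.9726 5.2637]
tr(P') = 20.3185


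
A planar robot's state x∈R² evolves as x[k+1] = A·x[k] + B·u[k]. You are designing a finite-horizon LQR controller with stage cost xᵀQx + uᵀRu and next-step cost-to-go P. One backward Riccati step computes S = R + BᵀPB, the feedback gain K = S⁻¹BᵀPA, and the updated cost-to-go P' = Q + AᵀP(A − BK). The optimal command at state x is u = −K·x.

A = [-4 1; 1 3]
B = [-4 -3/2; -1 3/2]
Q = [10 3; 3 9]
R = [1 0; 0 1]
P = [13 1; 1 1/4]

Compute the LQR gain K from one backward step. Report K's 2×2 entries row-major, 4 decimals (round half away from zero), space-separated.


BᵀP = [-53.0000 -4.2500; -18.0000 -1.1250]
S = R + BᵀPB = [1 0; 0 1] + [216.2500 73.1250; 73.1250 25.3125] = [217.2500 73.1250; 73.1250 26.3125]
BᵀPA = [207.7500 -65.7500; 70.8750 -21.3750]
K = S⁻¹·BᵀPA = [0.7685 -0.4524; 0.5577 0.4450]
A−BK = [-0.0892 -0.1422; 0.9319 1.8801]
AᵀP(A−BK) = [1.0560 0.2032; 0.2032 1.0146]
P' = Q + AᵀP(A−BK) = [11.0560 3.2032; 3.2032 10.0146]
tr(P') = 21.0706

0.7685 -0.4524 0.5577 0.4450


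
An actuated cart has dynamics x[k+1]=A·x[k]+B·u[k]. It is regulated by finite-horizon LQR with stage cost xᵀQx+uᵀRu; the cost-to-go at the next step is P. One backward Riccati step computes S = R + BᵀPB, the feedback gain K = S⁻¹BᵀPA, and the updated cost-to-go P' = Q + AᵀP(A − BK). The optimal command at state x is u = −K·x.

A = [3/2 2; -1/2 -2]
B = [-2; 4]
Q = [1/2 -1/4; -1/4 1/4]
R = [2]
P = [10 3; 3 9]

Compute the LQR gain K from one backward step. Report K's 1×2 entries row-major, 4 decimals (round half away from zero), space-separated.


-0.1957 -0.5507

BᵀP = [-8.0000 30.0000]
S = R + BᵀPB = [2] + [136.0000] = [138.0000]
BᵀPA = [-27.0000 -76.0000]
K = S⁻¹·BᵀPA = [-0.1957 -0.5507]
A−BK = [1.1087 0.8986; 0.2826 0.2029]
AᵀP(A−BK) = [14.9674 12.1304; 12.1304 10.1449]
P' = Q + AᵀP(A−BK) = [15.4674 11.8804; 11.8804 10.3949]
tr(P') = 25.8623


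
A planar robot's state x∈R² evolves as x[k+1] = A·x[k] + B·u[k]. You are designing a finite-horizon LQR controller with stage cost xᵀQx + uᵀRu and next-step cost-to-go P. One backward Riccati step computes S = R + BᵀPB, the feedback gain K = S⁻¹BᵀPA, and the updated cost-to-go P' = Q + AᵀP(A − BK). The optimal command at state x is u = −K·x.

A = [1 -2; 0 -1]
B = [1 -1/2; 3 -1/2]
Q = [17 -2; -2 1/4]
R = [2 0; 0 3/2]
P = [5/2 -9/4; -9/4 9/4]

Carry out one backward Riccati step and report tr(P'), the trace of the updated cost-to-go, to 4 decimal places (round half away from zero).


19.8977

BᵀP = [-4.2500 4.5000; -0.1250 0.0000]
S = R + BᵀPB = [2 0; 0 3/2] + [9.2500 -0.1250; -0.1250 0.0625] = [11.2500 -0.1250; -0.1250 1.5625]
BᵀPA = [-4.2500 4.0000; -0.1250 0.2500]
K = S⁻¹·BᵀPA = [-0.3790 0.3577; -0.1103 0.1886]
A−BK = [1.3238 -2.2633; 1.0819 -1.9786]
AᵀP(A−BK) = [0.8754 -1.2064; -1.2064 1.7722]
P' = Q + AᵀP(A−BK) = [17.8754 -3.2064; -3.2064 2.0222]
tr(P') = 19.8977


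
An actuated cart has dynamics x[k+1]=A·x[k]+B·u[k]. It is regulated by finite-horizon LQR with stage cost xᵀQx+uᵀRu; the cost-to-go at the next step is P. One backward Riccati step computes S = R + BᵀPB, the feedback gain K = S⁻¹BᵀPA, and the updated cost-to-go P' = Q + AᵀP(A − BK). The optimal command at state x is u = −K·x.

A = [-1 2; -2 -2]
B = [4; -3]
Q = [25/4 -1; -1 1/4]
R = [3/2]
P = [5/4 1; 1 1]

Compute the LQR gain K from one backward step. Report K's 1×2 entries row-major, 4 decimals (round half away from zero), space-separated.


-0.6154 0.3077

BᵀP = [2.0000 1.0000]
S = R + BᵀPB = [3/2] + [5.0000] = [6.5000]
BᵀPA = [-4.0000 2.0000]
K = S⁻¹·BᵀPA = [-0.6154 0.3077]
A−BK = [1.4615 0.7692; -3.8462 -1.0769]
AᵀP(A−BK) = [6.7885 0.7308; 0.7308 0.3846]
P' = Q + AᵀP(A−BK) = [13.0385 -0.2692; -0.2692 0.6346]
tr(P') = 13.6731


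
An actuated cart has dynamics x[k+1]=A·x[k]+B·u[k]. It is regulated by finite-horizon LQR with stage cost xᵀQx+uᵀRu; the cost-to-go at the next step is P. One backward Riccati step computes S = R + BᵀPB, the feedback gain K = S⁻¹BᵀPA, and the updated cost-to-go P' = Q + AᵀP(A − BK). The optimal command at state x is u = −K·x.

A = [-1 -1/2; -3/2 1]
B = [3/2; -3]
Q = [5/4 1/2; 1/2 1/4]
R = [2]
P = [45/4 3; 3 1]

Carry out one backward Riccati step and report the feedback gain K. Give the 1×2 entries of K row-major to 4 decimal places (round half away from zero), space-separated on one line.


-1.0872 -0.2617

BᵀP = [7.8750 1.5000]
S = R + BᵀPB = [2] + [7.3125] = [9.3125]
BᵀPA = [-10.1250 -2.4375]
K = S⁻¹·BᵀPA = [-1.0872 -0.2617]
A−BK = [0.6309 -0.1074; -4.7617 0.2148]
AᵀP(A−BK) = [11.4916 0.7248; 0.7248 0.1745]
P' = Q + AᵀP(A−BK) = [12.7416 1.2248; 1.2248 0.4245]
tr(P') = 13.1661


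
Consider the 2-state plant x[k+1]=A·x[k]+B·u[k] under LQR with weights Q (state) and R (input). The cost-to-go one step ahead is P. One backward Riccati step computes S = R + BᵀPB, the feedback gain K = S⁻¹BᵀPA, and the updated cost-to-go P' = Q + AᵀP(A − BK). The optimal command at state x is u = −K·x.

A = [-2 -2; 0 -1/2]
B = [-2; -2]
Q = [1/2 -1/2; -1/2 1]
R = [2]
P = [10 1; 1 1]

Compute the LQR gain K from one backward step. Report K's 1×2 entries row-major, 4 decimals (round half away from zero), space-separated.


0.8148 0.8519

BᵀP = [-22.0000 -4.0000]
S = R + BᵀPB = [2] + [52.0000] = [54.0000]
BᵀPA = [44.0000 46.0000]
K = S⁻¹·BᵀPA = [0.8148 0.8519]
A−BK = [-0.3704 -0.2963; 1.6296 1.2037]
AᵀP(A−BK) = [4.1481 3.5185; 3.5185 3.0648]
P' = Q + AᵀP(A−BK) = [4.6481 3.0185; 3.0185 4.0648]
tr(P') = 8.7130


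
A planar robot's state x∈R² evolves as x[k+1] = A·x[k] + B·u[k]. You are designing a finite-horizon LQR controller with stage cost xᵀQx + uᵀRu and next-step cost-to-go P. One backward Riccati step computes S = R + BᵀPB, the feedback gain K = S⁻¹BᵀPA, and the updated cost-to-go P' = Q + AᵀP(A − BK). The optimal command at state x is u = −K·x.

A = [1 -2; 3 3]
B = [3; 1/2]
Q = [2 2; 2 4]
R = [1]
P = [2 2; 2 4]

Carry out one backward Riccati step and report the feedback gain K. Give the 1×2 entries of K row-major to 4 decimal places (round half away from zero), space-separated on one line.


1.1923 0.3846

BᵀP = [7.0000 8.0000]
S = R + BᵀPB = [1] + [25.0000] = [26.0000]
BᵀPA = [31.0000 10.0000]
K = S⁻¹·BᵀPA = [1.1923 0.3846]
A−BK = [-2.5769 -3.1538; 2.4038 2.8077]
AᵀP(A−BK) = [13.0385 14.0769; 14.0769 16.1538]
P' = Q + AᵀP(A−BK) = [15.0385 16.0769; 16.0769 20.1538]
tr(P') = 35.1923


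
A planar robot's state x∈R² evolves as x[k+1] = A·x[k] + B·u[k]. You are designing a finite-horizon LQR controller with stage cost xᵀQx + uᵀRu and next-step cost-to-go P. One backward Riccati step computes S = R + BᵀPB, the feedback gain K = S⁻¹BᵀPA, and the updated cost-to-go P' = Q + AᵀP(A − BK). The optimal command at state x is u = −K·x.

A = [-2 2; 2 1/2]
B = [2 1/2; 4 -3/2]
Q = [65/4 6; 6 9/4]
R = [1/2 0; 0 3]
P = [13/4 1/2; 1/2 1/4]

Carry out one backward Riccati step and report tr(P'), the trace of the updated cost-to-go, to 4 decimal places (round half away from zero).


BᵀP = [8.5000 2.0000; 0.8750 -0.1250]
S = R + BᵀPB = [1/2 0; 0 3] + [25.0000 1.2500; 1.2500 0.6250] = [25.5000 1.2500; 1.2500 3.6250]
BᵀPA = [-13.0000 18.0000; -2.0000 1.6875]
K = S⁻¹·BᵀPA = [-0.4911 0.6948; -0.3824 0.2259]
A−BK = [-0.8267 0.4974; 3.3906 -1.9403]
AᵀP(A−BK) = [2.8514 -1.7656; -1.7656 1.1747]
P' = Q + AᵀP(A−BK) = [19.1014 4.2344; 4.2344 3.4247]
tr(P') = 22.5262

22.5262


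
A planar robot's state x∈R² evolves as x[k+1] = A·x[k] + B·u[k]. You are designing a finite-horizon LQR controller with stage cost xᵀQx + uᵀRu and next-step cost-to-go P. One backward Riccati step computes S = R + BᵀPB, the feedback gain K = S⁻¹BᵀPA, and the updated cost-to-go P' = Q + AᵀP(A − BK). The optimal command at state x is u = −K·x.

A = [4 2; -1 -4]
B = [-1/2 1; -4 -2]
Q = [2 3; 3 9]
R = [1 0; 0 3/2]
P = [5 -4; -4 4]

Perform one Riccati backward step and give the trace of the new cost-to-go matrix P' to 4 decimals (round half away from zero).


BᵀP = [13.5000 -14.0000; 13.0000 -12.0000]
S = R + BᵀPB = [1 0; 0 3/2] + [49.2500 41.5000; 41.5000 37.0000] = [50.2500 41.5000; 41.5000 38.5000]
BᵀPA = [68.0000 83.0000; 64.0000 74.0000]
K = S⁻¹·BᵀPA = [-0.1789 0.5862; 1.8552 1.2902]
A−BK = [2.0553 1.0029; 1.9947 0.9253]
AᵀP(A−BK) = [9.4338 5.5656; 5.5656 3.8705]
P' = Q + AᵀP(A−BK) = [11.4338 8.5656; 8.5656 12.8705]
tr(P') = 24.3043

24.3043


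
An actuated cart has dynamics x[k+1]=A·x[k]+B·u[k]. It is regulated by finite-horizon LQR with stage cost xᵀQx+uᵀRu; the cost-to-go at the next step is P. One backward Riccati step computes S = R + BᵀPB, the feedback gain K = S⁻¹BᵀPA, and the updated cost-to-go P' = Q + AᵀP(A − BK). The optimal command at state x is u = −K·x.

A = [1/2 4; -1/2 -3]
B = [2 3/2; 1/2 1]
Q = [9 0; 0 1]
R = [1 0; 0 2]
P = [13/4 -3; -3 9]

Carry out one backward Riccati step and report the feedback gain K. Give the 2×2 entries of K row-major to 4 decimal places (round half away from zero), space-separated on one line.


0.6415 4.4431 -0.5543 -3.5070

BᵀP = [5.0000 -1.5000; 1.8750 4.5000]
S = R + BᵀPB = [1 0; 0 2] + [9.2500 6.0000; 6.0000 7.3125] = [10.2500 6.0000; 6.0000 9.3125]
BᵀPA = [3.2500 24.5000; -1.3125 -6.0000]
K = S⁻¹·BᵀPA = [0.6415 4.4431; -0.5543 -3.5070]
A−BK = [0.0484 0.3742; -0.2665 -1.7146]
AᵀP(A−BK) = [1.7501 11.4570; 11.4570 75.1022]
P' = Q + AᵀP(A−BK) = [10.7501 11.4570; 11.4570 76.1022]
tr(P') = 86.8523


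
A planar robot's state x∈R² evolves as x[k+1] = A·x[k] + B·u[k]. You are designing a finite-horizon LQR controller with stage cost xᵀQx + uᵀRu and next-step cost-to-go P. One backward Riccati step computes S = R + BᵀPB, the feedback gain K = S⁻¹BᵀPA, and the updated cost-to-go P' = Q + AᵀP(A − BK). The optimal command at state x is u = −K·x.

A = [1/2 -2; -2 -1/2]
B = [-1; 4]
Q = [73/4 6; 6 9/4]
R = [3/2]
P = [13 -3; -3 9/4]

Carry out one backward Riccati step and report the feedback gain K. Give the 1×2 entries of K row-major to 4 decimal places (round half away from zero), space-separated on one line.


-0.4899 0.5906

BᵀP = [-25.0000 12.0000]
S = R + BᵀPB = [3/2] + [73.0000] = [74.5000]
BᵀPA = [-36.5000 44.0000]
K = S⁻¹·BᵀPA = [-0.4899 0.5906]
A−BK = [0.0101 -1.4094; -0.0403 -2.8624]
AᵀP(A−BK) = [0.3674 -0.4430; -0.4430 20.5759]
P' = Q + AᵀP(A−BK) = [18.6174 5.5570; 5.5570 22.8259]
tr(P') = 41.4434


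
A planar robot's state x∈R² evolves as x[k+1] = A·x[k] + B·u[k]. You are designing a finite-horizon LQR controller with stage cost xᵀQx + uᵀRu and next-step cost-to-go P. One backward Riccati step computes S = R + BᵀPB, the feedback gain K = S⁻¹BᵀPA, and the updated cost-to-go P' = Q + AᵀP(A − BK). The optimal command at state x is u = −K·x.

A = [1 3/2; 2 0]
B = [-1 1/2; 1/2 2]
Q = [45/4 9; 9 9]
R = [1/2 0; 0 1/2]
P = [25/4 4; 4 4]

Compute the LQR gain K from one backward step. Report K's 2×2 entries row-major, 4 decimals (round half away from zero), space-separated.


-0.4048 -1.0618 1.0991 0.3908

BᵀP = [-4.2500 -2.0000; 11.1250 10.0000]
S = R + BᵀPB = [1/2 0; 0 1/2] + [3.2500 -6.1250; -6.1250 25.5625] = [3.7500 -6.1250; -6.1250 26.0625]
BᵀPA = [-8.2500 -6.3750; 31.1250 16.6875]
K = S⁻¹·BᵀPA = [-0.4048 -1.0618; 1.0991 0.3908]
A−BK = [0.0457 0.2429; 0.0042 -0.2506]
AᵀP(A−BK) = [0.7006 0.4530; 0.4530 0.7730]
P' = Q + AᵀP(A−BK) = [11.9506 9.4530; 9.4530 9.7730]
tr(P') = 21.7235


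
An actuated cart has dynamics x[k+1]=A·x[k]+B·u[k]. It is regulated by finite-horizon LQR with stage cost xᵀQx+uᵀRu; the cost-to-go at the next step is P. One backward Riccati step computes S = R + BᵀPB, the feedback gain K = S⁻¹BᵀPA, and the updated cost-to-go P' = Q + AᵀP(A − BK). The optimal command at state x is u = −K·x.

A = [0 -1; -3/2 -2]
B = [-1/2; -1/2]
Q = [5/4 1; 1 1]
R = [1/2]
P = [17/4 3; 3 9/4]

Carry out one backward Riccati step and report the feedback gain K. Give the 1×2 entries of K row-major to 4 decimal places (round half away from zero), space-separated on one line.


BᵀP = [-3.6250 -2.6250]
S = R + BᵀPB = [1/2] + [3.1250] = [3.6250]
BᵀPA = [3.9375 8.8750]
K = S⁻¹·BᵀPA = [1.0862 2.4483]
A−BK = [0.5431 0.2241; -0.9569 -0.7759]
AᵀP(A−BK) = [0.7856 1.6099; 1.6099 3.5216]
P' = Q + AᵀP(A−BK) = [2.0356 2.6099; 2.6099 4.5216]
tr(P') = 6.5571

1.0862 2.4483


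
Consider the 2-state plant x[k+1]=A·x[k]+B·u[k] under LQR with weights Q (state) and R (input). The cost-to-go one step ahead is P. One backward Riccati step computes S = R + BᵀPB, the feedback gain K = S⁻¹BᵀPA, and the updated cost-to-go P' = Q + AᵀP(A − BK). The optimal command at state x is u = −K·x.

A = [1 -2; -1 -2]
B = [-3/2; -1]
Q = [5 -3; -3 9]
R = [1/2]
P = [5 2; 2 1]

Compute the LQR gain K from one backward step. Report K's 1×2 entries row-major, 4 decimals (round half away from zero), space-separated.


-0.2933 1.4400

BᵀP = [-9.5000 -4.0000]
S = R + BᵀPB = [1/2] + [18.2500] = [18.7500]
BᵀPA = [-5.5000 27.0000]
K = S⁻¹·BᵀPA = [-0.2933 1.4400]
A−BK = [0.5600 0.1600; -1.2933 -0.5600]
AᵀP(A−BK) = [0.3867 -0.0800; -0.0800 1.1200]
P' = Q + AᵀP(A−BK) = [5.3867 -3.0800; -3.0800 10.1200]
tr(P') = 15.5067


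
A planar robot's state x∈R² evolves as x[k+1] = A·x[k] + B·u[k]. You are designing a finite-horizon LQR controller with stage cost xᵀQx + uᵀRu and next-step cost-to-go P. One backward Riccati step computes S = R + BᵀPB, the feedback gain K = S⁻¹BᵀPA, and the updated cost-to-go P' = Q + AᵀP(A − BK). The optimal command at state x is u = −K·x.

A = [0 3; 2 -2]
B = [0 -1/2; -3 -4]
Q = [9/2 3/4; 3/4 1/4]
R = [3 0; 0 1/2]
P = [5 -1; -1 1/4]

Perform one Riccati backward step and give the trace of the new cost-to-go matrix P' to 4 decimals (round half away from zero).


BᵀP = [3.0000 -0.7500; 1.5000 -0.5000]
S = R + BᵀPB = [3 0; 0 1/2] + [2.2500 1.5000; 1.5000 1.2500] = [5.2500 1.5000; 1.5000 1.7500]
BᵀPA = [-1.5000 10.5000; -1.0000 5.5000]
K = S⁻¹·BᵀPA = [-0.1622 1.4595; -0.4324 1.8919]
A−BK = [-0.2162 3.9459; -0.2162 9.9459]
AᵀP(A−BK) = [0.3243 -2.9189; -2.9189 32.2703]
P' = Q + AᵀP(A−BK) = [4.8243 -2.1689; -2.1689 32.5203]
tr(P') = 37.3446

37.3446


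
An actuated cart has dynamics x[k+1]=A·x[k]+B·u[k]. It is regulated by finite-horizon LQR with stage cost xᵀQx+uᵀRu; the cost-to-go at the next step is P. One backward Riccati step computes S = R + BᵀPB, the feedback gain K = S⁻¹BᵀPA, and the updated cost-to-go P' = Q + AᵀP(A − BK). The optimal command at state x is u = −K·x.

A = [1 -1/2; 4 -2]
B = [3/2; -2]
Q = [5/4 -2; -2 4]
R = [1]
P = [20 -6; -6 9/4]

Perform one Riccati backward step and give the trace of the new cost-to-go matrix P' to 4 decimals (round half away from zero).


BᵀP = [42.0000 -13.5000]
S = R + BᵀPB = [1] + [90.0000] = [91.0000]
BᵀPA = [-12.0000 6.0000]
K = S⁻¹·BᵀPA = [-0.1319 0.0659]
A−BK = [1.1978 -0.5989; 3.7363 -1.8681]
AᵀP(A−BK) = [6.4176 -3.2088; -3.2088 1.6044]
P' = Q + AᵀP(A−BK) = [7.6676 -5.2088; -5.2088 5.6044]
tr(P') = 13.2720

13.2720


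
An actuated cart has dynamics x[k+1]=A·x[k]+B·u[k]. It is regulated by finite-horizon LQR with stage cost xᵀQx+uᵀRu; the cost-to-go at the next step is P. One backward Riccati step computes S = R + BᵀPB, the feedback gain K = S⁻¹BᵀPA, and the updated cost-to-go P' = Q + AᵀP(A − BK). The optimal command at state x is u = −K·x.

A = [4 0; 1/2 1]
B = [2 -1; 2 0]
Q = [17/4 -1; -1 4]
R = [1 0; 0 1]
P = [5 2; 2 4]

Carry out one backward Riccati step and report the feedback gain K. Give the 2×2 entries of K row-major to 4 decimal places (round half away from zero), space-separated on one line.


BᵀP = [14.0000 12.0000; -5.0000 -2.0000]
S = R + BᵀPB = [1 0; 0 1] + [52.0000 -14.0000; -14.0000 5.0000] = [53.0000 -14.0000; -14.0000 6.0000]
BᵀPA = [62.0000 12.0000; -21.0000 -2.0000]
K = S⁻¹·BᵀPA = [0.6393 0.3607; -2.0082 0.5082]
A−BK = [0.7131 -0.2131; -0.7787 0.2787]
AᵀP(A−BK) = [7.1885 -1.6885; -1.6885 0.6885]
P' = Q + AᵀP(A−BK) = [11.4385 -2.6885; -2.6885 4.6885]
tr(P') = 16.1270

0.6393 0.3607 -2.0082 0.5082


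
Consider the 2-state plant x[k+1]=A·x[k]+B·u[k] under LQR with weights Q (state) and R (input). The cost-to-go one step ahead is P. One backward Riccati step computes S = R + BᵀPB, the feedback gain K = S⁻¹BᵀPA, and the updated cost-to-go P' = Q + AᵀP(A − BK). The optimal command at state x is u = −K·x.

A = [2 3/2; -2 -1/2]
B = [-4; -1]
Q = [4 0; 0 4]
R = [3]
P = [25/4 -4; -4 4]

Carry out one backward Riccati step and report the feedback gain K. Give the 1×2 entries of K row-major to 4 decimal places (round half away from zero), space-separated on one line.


-0.8800 -0.5000

BᵀP = [-21.0000 12.0000]
S = R + BᵀPB = [3] + [72.0000] = [75.0000]
BᵀPA = [-66.0000 -37.5000]
K = S⁻¹·BᵀPA = [-0.8800 -0.5000]
A−BK = [-1.5200 -0.5000; -2.8800 -1.0000]
AᵀP(A−BK) = [14.9200 5.7500; 5.7500 2.3125]
P' = Q + AᵀP(A−BK) = [18.9200 5.7500; 5.7500 6.3125]
tr(P') = 25.2325


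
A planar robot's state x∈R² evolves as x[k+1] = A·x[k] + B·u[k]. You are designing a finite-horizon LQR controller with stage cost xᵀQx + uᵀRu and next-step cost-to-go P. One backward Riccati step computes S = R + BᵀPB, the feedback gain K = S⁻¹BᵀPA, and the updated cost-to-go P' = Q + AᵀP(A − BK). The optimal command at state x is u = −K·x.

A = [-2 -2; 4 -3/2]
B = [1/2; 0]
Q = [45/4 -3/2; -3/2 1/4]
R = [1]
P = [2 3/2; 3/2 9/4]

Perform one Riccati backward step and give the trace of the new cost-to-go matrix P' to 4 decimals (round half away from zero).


BᵀP = [1.0000 0.7500]
S = R + BᵀPB = [1] + [0.5000] = [1.5000]
BᵀPA = [1.0000 -3.1250]
K = S⁻¹·BᵀPA = [0.6667 -2.0833]
A−BK = [-2.3333 -0.9583; 4.0000 -1.5000]
AᵀP(A−BK) = [19.3333 -10.9167; -10.9167 15.5521]
P' = Q + AᵀP(A−BK) = [30.5833 -12.4167; -12.4167 15.8021]
tr(P') = 46.3854

46.3854


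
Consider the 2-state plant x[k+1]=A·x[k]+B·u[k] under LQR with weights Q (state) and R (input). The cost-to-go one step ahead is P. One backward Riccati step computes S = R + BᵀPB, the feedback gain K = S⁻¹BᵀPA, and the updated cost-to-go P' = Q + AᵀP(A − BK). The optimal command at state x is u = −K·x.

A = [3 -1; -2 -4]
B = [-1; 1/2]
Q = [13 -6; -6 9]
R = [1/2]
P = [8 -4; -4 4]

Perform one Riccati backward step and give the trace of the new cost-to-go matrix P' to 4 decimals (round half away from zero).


BᵀP = [-10.0000 6.0000]
S = R + BᵀPB = [1/2] + [13.0000] = [13.5000]
BᵀPA = [-42.0000 -14.0000]
K = S⁻¹·BᵀPA = [-3.1111 -1.0370]
A−BK = [-0.1111 -2.0370; -0.4444 -3.4815]
AᵀP(A−BK) = [5.3333 4.4444; 4.4444 25.4815]
P' = Q + AᵀP(A−BK) = [18.3333 -1.5556; -1.5556 34.4815]
tr(P') = 52.8148

52.8148


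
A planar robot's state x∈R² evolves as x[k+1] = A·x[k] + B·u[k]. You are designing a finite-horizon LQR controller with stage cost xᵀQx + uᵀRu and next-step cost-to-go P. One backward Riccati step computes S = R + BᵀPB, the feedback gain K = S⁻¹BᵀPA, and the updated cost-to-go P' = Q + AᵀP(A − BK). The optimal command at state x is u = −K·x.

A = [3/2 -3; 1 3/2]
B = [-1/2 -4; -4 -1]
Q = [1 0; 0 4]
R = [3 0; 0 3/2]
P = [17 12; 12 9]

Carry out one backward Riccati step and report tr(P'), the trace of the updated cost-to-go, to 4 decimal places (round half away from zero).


BᵀP = [-56.5000 -42.0000; -80.0000 -57.0000]
S = R + BᵀPB = [3 0; 0 3/2] + [196.2500 268.0000; 268.0000 377.0000] = [199.2500 268.0000; 268.0000 378.5000]
BᵀPA = [-126.7500 106.5000; -177.0000 154.5000]
K = S⁻¹·BᵀPA = [-0.1500 -0.3050; -0.3614 0.6242]
A−BK = [-0.0207 -0.6558; 0.0385 0.9040]
AᵀP(A−BK) = [0.2650 -0.1846; -0.1846 1.3015]
P' = Q + AᵀP(A−BK) = [1.2650 -0.1846; -0.1846 5.3015]
tr(P') = 6.5665

6.5665


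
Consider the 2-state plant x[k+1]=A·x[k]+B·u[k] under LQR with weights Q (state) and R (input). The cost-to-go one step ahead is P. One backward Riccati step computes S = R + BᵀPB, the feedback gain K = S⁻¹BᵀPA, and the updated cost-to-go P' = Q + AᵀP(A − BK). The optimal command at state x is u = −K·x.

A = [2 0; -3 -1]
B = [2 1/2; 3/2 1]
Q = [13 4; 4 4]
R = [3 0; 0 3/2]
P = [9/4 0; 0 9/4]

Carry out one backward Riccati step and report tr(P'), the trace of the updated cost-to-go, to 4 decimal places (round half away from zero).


BᵀP = [4.5000 3.3750; 1.1250 2.2500]
S = R + BᵀPB = [3 0; 0 3/2] + [14.0625 5.6250; 5.6250 2.8125] = [17.0625 5.6250; 5.6250 4.3125]
BᵀPA = [-1.1250 -3.3750; -4.5000 -2.2500]
K = S⁻¹·BᵀPA = [0.4878 -0.0453; -1.6798 -0.4627]
A−BK = [1.8642 0.3219; -2.0520 -0.4694]
AᵀP(A−BK) = [22.2397 4.6169; 4.6169 1.0562]
P' = Q + AᵀP(A−BK) = [35.2397 8.6169; 8.6169 5.0562]
tr(P') = 40.2959

40.2959


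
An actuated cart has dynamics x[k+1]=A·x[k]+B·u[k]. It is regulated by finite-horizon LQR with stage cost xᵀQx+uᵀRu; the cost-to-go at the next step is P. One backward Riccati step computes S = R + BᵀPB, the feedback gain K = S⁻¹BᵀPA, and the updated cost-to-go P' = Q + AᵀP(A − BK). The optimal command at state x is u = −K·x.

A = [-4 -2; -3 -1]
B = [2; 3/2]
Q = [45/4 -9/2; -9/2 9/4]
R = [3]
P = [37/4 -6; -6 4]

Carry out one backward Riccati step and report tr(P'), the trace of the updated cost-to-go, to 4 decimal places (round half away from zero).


26.7308

BᵀP = [9.5000 -6.0000]
S = R + BᵀPB = [3] + [10.0000] = [13.0000]
BᵀPA = [-20.0000 -13.0000]
K = S⁻¹·BᵀPA = [-1.5385 -1.0000]
A−BK = [-0.9231 0.0000; -0.6923 0.5000]
AᵀP(A−BK) = [9.2308 6.0000; 6.0000 4.0000]
P' = Q + AᵀP(A−BK) = [20.4808 1.5000; 1.5000 6.2500]
tr(P') = 26.7308


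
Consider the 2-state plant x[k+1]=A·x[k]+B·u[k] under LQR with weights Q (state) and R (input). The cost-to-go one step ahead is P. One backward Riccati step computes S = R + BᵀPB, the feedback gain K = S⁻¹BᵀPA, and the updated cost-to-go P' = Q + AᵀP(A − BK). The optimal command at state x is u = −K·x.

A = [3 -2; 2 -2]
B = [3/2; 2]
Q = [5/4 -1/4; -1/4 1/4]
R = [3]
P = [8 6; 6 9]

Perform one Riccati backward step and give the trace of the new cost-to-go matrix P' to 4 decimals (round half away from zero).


BᵀP = [24.0000 27.0000]
S = R + BᵀPB = [3] + [90.0000] = [93.0000]
BᵀPA = [126.0000 -102.0000]
K = S⁻¹·BᵀPA = [1.3548 -1.0968]
A−BK = [0.9677 -0.3548; -0.7097 0.1935]
AᵀP(A−BK) = [9.2903 -5.8065; -5.8065 4.1290]
P' = Q + AᵀP(A−BK) = [10.5403 -6.0565; -6.0565 4.3790]
tr(P') = 14.9194

14.9194


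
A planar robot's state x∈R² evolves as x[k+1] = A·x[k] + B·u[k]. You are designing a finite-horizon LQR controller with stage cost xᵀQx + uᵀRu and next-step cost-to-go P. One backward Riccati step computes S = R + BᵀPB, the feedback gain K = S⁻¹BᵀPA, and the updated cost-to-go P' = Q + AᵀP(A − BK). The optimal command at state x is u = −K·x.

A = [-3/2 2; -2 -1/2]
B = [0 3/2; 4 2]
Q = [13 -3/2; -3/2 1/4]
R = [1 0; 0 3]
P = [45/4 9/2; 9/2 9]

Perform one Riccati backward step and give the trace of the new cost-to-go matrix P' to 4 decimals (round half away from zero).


20.9571

BᵀP = [18.0000 36.0000; 25.8750 24.7500]
S = R + BᵀPB = [1 0; 0 3] + [144.0000 99.0000; 99.0000 88.3125] = [145.0000 99.0000; 99.0000 91.3125]
BᵀPA = [-99.0000 18.0000; -88.3125 39.3750]
K = S⁻¹·BᵀPA = [-0.0864 -0.6555; -0.8735 1.1419]
A−BK = [-0.1897 0.2871; 0.0925 -0.1618]
AᵀP(A−BK) = [2.6206 -3.4257; -3.4257 5.0866]
P' = Q + AᵀP(A−BK) = [15.6206 -4.9257; -4.9257 5.3366]
tr(P') = 20.9571


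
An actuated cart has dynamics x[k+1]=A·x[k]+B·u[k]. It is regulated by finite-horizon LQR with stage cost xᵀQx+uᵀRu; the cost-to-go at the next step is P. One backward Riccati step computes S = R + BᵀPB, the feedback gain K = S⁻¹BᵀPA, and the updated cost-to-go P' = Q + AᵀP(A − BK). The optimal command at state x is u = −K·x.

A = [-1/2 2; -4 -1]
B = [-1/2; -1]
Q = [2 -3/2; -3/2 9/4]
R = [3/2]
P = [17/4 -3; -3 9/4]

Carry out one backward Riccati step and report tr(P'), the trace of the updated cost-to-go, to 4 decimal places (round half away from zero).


53.4914

BᵀP = [0.8750 -0.7500]
S = R + BᵀPB = [3/2] + [0.3125] = [1.8125]
BᵀPA = [2.5625 2.5000]
K = S⁻¹·BᵀPA = [1.4138 1.3793]
A−BK = [0.2069 2.6897; -2.5862 0.3793]
AᵀP(A−BK) = [21.4397 23.7155; 23.7155 27.8017]
P' = Q + AᵀP(A−BK) = [23.4397 22.2155; 22.2155 30.0517]
tr(P') = 53.4914


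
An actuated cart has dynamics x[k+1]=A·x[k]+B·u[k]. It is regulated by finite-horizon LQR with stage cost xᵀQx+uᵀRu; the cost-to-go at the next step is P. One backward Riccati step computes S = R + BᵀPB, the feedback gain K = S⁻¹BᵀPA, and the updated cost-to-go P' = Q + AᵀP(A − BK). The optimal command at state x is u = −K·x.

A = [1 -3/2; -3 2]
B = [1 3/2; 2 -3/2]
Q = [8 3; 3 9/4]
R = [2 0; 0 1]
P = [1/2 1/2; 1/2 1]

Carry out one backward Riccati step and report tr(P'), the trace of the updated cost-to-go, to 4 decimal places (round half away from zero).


12.4338

BᵀP = [1.5000 2.5000; 0.0000 -0.7500]
S = R + BᵀPB = [2 0; 0 1] + [6.5000 -1.5000; -1.5000 1.1250] = [8.5000 -1.5000; -1.5000 2.1250]
BᵀPA = [-6.0000 2.7500; 2.2500 -1.5000]
K = S⁻¹·BᵀPA = [-0.5929 0.2273; 0.6403 -0.5455]
A−BK = [0.6324 -0.9091; -0.8538 0.7273]
AᵀP(A−BK) = [1.5020 -0.9091; -0.9091 0.6818]
P' = Q + AᵀP(A−BK) = [9.5020 2.0909; 2.0909 2.9318]
tr(P') = 12.4338


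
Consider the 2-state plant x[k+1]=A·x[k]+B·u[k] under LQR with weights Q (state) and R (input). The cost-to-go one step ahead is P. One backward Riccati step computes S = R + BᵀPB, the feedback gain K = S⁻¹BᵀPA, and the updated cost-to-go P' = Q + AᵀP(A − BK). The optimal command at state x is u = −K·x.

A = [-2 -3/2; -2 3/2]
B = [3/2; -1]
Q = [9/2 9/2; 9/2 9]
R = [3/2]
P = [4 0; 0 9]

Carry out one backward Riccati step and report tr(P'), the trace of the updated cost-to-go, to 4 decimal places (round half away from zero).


BᵀP = [6.0000 -9.0000]
S = R + BᵀPB = [3/2] + [18.0000] = [19.5000]
BᵀPA = [6.0000 -22.5000]
K = S⁻¹·BᵀPA = [0.3077 -1.1538]
A−BK = [-2.4615 0.2308; -1.6923 0.3462]
AᵀP(A−BK) = [50.1538 -8.0769; -8.0769 3.2885]
P' = Q + AᵀP(A−BK) = [54.6538 -3.5769; -3.5769 12.2885]
tr(P') = 66.9423

66.9423


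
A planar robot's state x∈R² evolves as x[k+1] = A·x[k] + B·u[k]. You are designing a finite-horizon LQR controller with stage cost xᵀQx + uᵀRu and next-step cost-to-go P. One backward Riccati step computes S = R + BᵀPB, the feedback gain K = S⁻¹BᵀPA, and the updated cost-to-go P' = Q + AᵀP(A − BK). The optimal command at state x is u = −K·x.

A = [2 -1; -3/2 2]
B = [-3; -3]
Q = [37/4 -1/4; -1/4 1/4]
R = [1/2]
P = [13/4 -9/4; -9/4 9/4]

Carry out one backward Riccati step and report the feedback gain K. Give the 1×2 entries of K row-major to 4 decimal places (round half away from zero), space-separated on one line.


-0.6316 0.3158

BᵀP = [-3.0000 0.0000]
S = R + BᵀPB = [1/2] + [9.0000] = [9.5000]
BᵀPA = [-6.0000 3.0000]
K = S⁻¹·BᵀPA = [-0.6316 0.3158]
A−BK = [0.1053 -0.0526; -3.3947 2.9474]
AᵀP(A−BK) = [27.7730 -23.7303; -23.7303 20.3026]
P' = Q + AᵀP(A−BK) = [37.0230 -23.9803; -23.9803 20.5526]
tr(P') = 57.5757


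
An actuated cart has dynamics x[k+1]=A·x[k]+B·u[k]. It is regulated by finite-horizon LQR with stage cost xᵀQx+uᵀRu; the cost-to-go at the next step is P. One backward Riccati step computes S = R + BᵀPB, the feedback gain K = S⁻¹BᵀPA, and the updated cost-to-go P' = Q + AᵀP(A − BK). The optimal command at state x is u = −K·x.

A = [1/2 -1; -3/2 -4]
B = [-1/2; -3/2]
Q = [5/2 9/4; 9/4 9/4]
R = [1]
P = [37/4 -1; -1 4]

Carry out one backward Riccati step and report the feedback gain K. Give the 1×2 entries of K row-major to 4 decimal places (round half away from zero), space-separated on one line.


BᵀP = [-3.1250 -5.5000]
S = R + BᵀPB = [1] + [9.8125] = [10.8125]
BᵀPA = [6.6875 25.1250]
K = S⁻¹·BᵀPA = [0.6185 2.3237]
A−BK = [0.8092 0.1618; -0.5723 -0.5145]
AᵀP(A−BK) = [8.6763 4.3353; 4.3353 6.8671]
P' = Q + AᵀP(A−BK) = [11.1763 6.5853; 6.5853 9.1171]
tr(P') = 20.2934

0.6185 2.3237
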